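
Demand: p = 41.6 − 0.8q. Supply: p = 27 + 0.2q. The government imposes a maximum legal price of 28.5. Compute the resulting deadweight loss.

25.205

Competitive equilibrium: 41.6 − 0.8q = 27 + 0.2q → q* = 14.6, p* = 29.92.
At the ceiling p = 28.5, quantity supplied = (28.5 − 27)/0.2 = 7.5.
Willingness to pay at q' = 7.5: 41.6 − 0.8·7.5 = 35.6.
Δq = 14.6 − 7.5 = 7.1; wedge = 35.6 − 28.5 = 7.1.
Welfare loss = ½ × 7.1 × 7.1 = 25.205.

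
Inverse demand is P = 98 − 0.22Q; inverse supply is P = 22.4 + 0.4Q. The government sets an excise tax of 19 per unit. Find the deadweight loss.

Competitive equilibrium: 98 − 0.22Q = 22.4 + 0.4Q → Q* = 121.9355, P* = 71.1742.
With the tax, the buyer price exceeds the seller price by 19: (98 − 0.22Q) − (22.4 + 0.4Q) = 19 → Q' = 91.2903.
ΔQ = 121.9355 − 91.2903 = 30.6452; the wedge equals the tax, 19.
Welfare loss = ½ × 30.6452 × 19 = 291.13.

291.13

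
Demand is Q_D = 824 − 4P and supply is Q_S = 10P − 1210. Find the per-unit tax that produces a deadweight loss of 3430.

49

In inverse form: demand P = 206 − 0.25Q, supply P = 121 + 0.1Q.
Competitive equilibrium: 206 − 0.25Q = 121 + 0.1Q → Q* = 242.8571, P* = 145.2857.
A tax t gives ΔQ = t/0.35 and wedge t, so DWL = t²/0.7.
t²/0.7 = 3430 → t² = 2401 → t = 49.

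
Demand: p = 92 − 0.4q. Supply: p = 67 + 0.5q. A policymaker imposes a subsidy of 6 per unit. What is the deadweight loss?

Competitive equilibrium: 92 − 0.4q = 67 + 0.5q → q* = 27.7778, p* = 80.8889.
The subsidy lowers effective supply by 6: p = 61 + 0.5q.
New quantity: 92 − 0.4q = 61 + 0.5q → q' = 34.4444.
Overproduction Δq = 34.4444 − 27.7778 = 6.6666; wedge = subsidy = 6.
Welfare loss = ½ × 6.6666 × 6 = 20.

20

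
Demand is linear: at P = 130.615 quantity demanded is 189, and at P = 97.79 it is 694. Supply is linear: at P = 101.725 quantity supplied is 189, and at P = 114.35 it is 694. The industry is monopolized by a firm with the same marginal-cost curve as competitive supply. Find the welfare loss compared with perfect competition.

Demand slope = (97.79 − 130.615)/(694 − 189) = −0.065, so P = 142.9 − 0.065Q.
Supply slope = (114.35 − 101.725)/(694 − 189) = 0.025, so P = 97 + 0.025Q.
Competitive equilibrium: 142.9 − 0.065Q = 97 + 0.025Q → Q* = 510, P* = 109.75.
Marginal revenue: MR = 142.9 − 0.13Q. Set MR = MC: 142.9 − 0.13Q = 97 + 0.025Q → Q_m = 296.129.
Price P_m = 142.9 − 0.065·296.129 = 123.6516; MC(Q_m) = 97 + 0.025·296.129 = 104.4032.
Competitive Q* = 510, so ΔQ = 213.871; wedge = 123.6516 − 104.4032 = 19.2484.
Deadweight loss = ½ × 213.871 × 19.2484 = 2058.34.

2058.34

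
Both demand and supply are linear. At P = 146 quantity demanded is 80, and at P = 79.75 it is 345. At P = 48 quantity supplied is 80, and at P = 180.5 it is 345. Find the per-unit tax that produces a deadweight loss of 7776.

Demand slope = (79.75 − 146)/(345 − 80) = −0.25, so P = 166 − 0.25Q.
Supply slope = (180.5 − 48)/(345 − 80) = 0.5, so P = 8 + 0.5Q.
Competitive equilibrium: 166 − 0.25Q = 8 + 0.5Q → Q* = 210.6667, P* = 113.3333.
A tax t gives ΔQ = t/0.75 and wedge t, so DWL = t²/1.5.
t²/1.5 = 7776 → t² = 11664 → t = 108.

108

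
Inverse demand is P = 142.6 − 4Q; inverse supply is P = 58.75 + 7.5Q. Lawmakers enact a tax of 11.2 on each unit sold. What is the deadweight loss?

Competitive equilibrium: 142.6 − 4Q = 58.75 + 7.5Q → Q* = 7.2913, P* = 113.4348.
With the tax, the buyer price exceeds the seller price by 11.2: (142.6 − 4Q) − (58.75 + 7.5Q) = 11.2 → Q' = 6.3174.
ΔQ = 7.2913 − 6.3174 = 0.9739; the wedge equals the tax, 11.2.
Deadweight loss = ½ × 0.9739 × 11.2 = 5.45.

5.45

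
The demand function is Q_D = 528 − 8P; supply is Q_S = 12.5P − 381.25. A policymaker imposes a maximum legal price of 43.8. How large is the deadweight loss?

4.91

In inverse form: demand P = 66 − 0.125Q, supply P = 30.5 + 0.08Q.
Competitive equilibrium: 66 − 0.125Q = 30.5 + 0.08Q → Q* = 173.1707, P* = 44.3537.
At the ceiling P = 43.8, quantity supplied = (43.8 − 30.5)/0.08 = 166.25.
Willingness to pay at Q' = 166.25: 66 − 0.125·166.25 = 45.2188.
ΔQ = 173.1707 − 166.25 = 6.9207; wedge = 45.2188 − 43.8 = 1.4188.
Deadweight loss = ½ × 6.9207 × 1.4188 = 4.91.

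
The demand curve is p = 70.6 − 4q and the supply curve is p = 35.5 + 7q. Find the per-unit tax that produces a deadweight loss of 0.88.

4.4

Competitive equilibrium: 70.6 − 4q = 35.5 + 7q → q* = 3.1909, p* = 57.8364.
A tax t gives Δq = t/11 and wedge t, so DWL = t²/22.
t²/22 = 0.88 → t² = 19.36 → t = 4.4.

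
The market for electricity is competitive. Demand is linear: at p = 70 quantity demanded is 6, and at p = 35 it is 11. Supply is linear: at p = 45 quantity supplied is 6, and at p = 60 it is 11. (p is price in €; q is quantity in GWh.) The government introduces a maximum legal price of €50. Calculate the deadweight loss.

€3.47

Demand slope = (35 − 70)/(11 − 6) = −7, so p = 112 − 7q.
Supply slope = (60 − 45)/(11 − 6) = 3, so p = 27 + 3q.
Competitive equilibrium: 112 − 7q = 27 + 3q → q* = 8.5, p* = 52.5.
At the ceiling p = 50, quantity supplied = (50 − 27)/3 = 7.6667.
Willingness to pay at q' = 7.6667: 112 − 7·7.6667 = 58.3331.
Δq = 8.5 − 7.6667 = 0.8333; wedge = 58.3331 − 50 = 8.3331.
Welfare loss = ½ × 0.8333 × 8.3331 = €3.47.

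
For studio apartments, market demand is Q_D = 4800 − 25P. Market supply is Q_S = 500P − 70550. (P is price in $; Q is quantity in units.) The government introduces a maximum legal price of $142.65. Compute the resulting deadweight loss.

In inverse form: demand P = 192 − 0.04Q, supply P = 141.1 + 0.002Q.
Competitive equilibrium: 192 − 0.04Q = 141.1 + 0.002Q → Q* = 1211.9048, P* = 143.5238.
At the ceiling P = 142.65, quantity supplied = (142.65 − 141.1)/0.002 = 775.
Willingness to pay at Q' = 775: 192 − 0.04·775 = 161.
ΔQ = 1211.9048 − 775 = 436.9048; wedge = 161 − 142.65 = 18.35.
DWL = ½ × 436.9048 × 18.35 = $4008.60.

$4008.60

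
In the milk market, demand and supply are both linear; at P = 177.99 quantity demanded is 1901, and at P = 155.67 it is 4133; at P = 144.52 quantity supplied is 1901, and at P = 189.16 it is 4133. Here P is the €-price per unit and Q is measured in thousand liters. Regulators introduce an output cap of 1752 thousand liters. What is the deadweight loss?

Demand slope = (155.67 − 177.99)/(4133 − 1901) = −0.01, so P = 197 − 0.01Q.
Supply slope = (189.16 − 144.52)/(4133 − 1901) = 0.02, so P = 106.5 + 0.02Q.
Competitive equilibrium: 197 − 0.01Q = 106.5 + 0.02Q → Q* = 3016.6667, P* = 166.8333.
At Q = 1752: demand price = 197 − 0.01·1752 = 179.48; supply price = 106.5 + 0.02·1752 = 141.54.
ΔQ = 3016.6667 − 1752 = 1264.6667; wedge = 179.48 − 141.54 = 37.94.
DWL = ½ × 1264.6667 × 37.94 = €23990.73 thousand.

€23990.73 thousand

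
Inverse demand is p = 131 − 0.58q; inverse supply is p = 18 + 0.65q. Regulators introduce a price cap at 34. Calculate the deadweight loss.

2781.75

Competitive equilibrium: 131 − 0.58q = 18 + 0.65q → q* = 91.8699, p* = 77.7154.
At the ceiling p = 34, quantity supplied = (34 − 18)/0.65 = 24.6154.
Willingness to pay at q' = 24.6154: 131 − 0.58·24.6154 = 116.7231.
Δq = 91.8699 − 24.6154 = 67.2545; wedge = 116.7231 − 34 = 82.7231.
DWL = ½ × 67.2545 × 82.7231 = 2781.75.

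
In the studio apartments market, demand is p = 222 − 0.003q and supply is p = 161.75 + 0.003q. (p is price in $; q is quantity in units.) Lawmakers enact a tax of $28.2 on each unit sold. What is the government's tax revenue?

$150635

Competitive equilibrium: 222 − 0.003q = 161.75 + 0.003q → q* = 10041.6667, p* = 191.875.
With the tax, the buyer price exceeds the seller price by 28.2: (222 − 0.003q) − (161.75 + 0.003q) = 28.2 → q' = 5341.6667.
Tax revenue = 28.2 × 5341.6667 = $150635.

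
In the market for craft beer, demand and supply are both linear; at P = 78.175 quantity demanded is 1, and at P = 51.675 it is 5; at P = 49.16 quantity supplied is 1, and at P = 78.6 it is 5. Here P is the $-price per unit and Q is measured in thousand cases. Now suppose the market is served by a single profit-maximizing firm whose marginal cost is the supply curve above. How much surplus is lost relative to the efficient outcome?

$6.83 thousand

Demand slope = (51.675 − 78.175)/(5 − 1) = −6.625, so P = 84.8 − 6.625Q.
Supply slope = (78.6 − 49.16)/(5 − 1) = 7.36, so P = 41.8 + 7.36Q.
Competitive equilibrium: 84.8 − 6.625Q = 41.8 + 7.36Q → Q* = 3.0747, P* = 64.43.
Marginal revenue: MR = 84.8 − 13.25Q. Set MR = MC: 84.8 − 13.25Q = 41.8 + 7.36Q → Q_m = 2.0864.
Price P_m = 84.8 − 6.625·2.0864 = 70.9776; MC(Q_m) = 41.8 + 7.36·2.0864 = 57.1559.
Competitive Q* = 3.0747, so ΔQ = 0.9883; wedge = 70.9776 − 57.1559 = 13.8217.
DWL = ½ × 0.9883 × 13.8217 = $6.83 thousand.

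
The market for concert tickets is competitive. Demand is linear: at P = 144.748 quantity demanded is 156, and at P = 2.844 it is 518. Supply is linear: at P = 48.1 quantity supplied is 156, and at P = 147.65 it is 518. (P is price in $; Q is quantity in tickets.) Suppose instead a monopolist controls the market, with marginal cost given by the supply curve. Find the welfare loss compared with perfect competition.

Demand slope = (2.844 − 144.748)/(518 − 156) = −0.392, so P = 205.9 − 0.392Q.
Supply slope = (147.65 − 48.1)/(518 − 156) = 0.275, so P = 5.2 + 0.275Q.
Competitive equilibrium: 205.9 − 0.392Q = 5.2 + 0.275Q → Q* = 300.8996, P* = 87.9474.
Marginal revenue: MR = 205.9 − 0.784Q. Set MR = MC: 205.9 − 0.784Q = 5.2 + 0.275Q → Q_m = 189.5184.
Price P_m = 205.9 − 0.392·189.5184 = 131.6088; MC(Q_m) = 5.2 + 0.275·189.5184 = 57.3176.
Competitive Q* = 300.8996, so ΔQ = 111.3812; wedge = 131.6088 − 57.3176 = 74.2912.
DWL = ½ × 111.3812 × 74.2912 = $4137.32.

$4137.32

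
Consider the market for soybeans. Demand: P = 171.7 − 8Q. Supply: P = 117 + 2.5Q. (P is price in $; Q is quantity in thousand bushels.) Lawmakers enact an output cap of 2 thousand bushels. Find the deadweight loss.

$54.08 thousand

Competitive equilibrium: 171.7 − 8Q = 117 + 2.5Q → Q* = 5.2095, P* = 130.0238.
At Q = 2: demand price = 171.7 − 8·2 = 155.7; supply price = 117 + 2.5·2 = 122.
ΔQ = 5.2095 − 2 = 3.2095; wedge = 155.7 − 122 = 33.7.
Deadweight loss = ½ × 3.2095 × 33.7 = $54.08 thousand.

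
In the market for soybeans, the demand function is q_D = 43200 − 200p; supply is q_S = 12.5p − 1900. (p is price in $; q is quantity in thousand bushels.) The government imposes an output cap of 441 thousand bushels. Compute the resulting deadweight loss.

In inverse form: demand p = 216 − 0.005q, supply p = 152 + 0.08q.
Competitive equilibrium: 216 − 0.005q = 152 + 0.08q → q* = 752.9412, p* = 212.2353.
At q = 441: demand price = 216 − 0.005·441 = 213.795; supply price = 152 + 0.08·441 = 187.28.
Δq = 752.9412 − 441 = 311.9412; wedge = 213.795 − 187.28 = 26.515.
The triangle = ½ × 311.9412 × 26.515 = $4135.56 thousand.

$4135.56 thousand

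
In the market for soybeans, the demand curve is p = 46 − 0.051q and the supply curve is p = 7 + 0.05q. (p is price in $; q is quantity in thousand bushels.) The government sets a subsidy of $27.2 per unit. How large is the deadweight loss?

Competitive equilibrium: 46 − 0.051q = 7 + 0.05q → q* = 386.1386, p* = 26.3069.
The subsidy lowers effective supply by 27.2: p = 0.05q − 20.2.
New quantity: 46 − 0.051q = 0.05q − 20.2 → q' = 655.4455.
Overproduction Δq = 655.4455 − 386.1386 = 269.3069; wedge = subsidy = 27.2.
Welfare loss = ½ × 269.3069 × 27.2 = $3662.57 thousand.

$3662.57 thousand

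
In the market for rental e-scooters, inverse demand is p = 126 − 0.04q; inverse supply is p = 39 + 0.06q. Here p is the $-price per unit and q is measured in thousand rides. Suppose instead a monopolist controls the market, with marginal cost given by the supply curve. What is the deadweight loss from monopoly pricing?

Competitive equilibrium: 126 − 0.04q = 39 + 0.06q → q* = 870, p* = 91.2.
Marginal revenue: MR = 126 − 0.08q. Set MR = MC: 126 − 0.08q = 39 + 0.06q → q_m = 621.4286.
Price p_m = 126 − 0.04·621.4286 = 101.1429; MC(q_m) = 39 + 0.06·621.4286 = 76.2857.
Competitive q* = 870, so Δq = 248.5714; wedge = 101.1429 − 76.2857 = 24.8572.
Welfare loss = ½ × 248.5714 × 24.8572 = $3089.39 thousand.

$3089.39 thousand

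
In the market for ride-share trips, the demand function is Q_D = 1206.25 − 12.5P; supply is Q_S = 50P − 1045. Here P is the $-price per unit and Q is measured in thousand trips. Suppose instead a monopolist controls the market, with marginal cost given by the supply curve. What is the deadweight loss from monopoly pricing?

In inverse form: demand P = 96.5 − 0.08Q, supply P = 20.9 + 0.02Q.
Competitive equilibrium: 96.5 − 0.08Q = 20.9 + 0.02Q → Q* = 756, P* = 36.02.
Marginal revenue: MR = 96.5 − 0.16Q. Set MR = MC: 96.5 − 0.16Q = 20.9 + 0.02Q → Q_m = 420.
Price P_m = 96.5 − 0.08·420 = 62.9; MC(Q_m) = 20.9 + 0.02·420 = 29.3.
Competitive Q* = 756, so ΔQ = 336; wedge = 62.9 − 29.3 = 33.6.
Welfare loss = ½ × 336 × 33.6 = $5644.80 thousand.

$5644.80 thousand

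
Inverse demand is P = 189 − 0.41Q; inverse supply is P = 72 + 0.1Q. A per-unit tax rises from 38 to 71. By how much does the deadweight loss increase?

Competitive equilibrium: 189 − 0.41Q = 72 + 0.1Q → Q* = 229.4118, P* = 94.9412.
For a per-unit tax t: ΔQ = t/0.51, so DWL = ½·t·(t/0.51) = t²/1.02.
At t = 38: DWL = 1415.686. At t = 71: DWL = 4942.157.
Increase = 4942.157 − 1415.686 = 3526.47.

3526.47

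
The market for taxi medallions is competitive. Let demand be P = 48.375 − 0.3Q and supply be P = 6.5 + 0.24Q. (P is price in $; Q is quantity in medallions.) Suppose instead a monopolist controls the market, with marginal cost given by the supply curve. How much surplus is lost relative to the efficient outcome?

Competitive equilibrium: 48.375 − 0.3Q = 6.5 + 0.24Q → Q* = 77.5463, P* = 25.11111.
Marginal revenue: MR = 48.375 − 0.6Q. Set MR = MC: 48.375 − 0.6Q = 6.5 + 0.24Q → Q_m = 49.85119.
Price P_m = 48.375 − 0.3·49.85119 = 33.41964; MC(Q_m) = 6.5 + 0.24·49.85119 = 18.46429.
Competitive Q* = 77.5463, so ΔQ = 27.69511; wedge = 33.41964 − 18.46429 = 14.95535.
Deadweight loss = ½ × 27.69511 × 14.95535 = $207.10.

$207.10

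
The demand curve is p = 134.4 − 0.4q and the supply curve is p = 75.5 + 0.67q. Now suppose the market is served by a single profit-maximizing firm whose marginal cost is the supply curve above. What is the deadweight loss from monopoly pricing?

120.03

Competitive equilibrium: 134.4 − 0.4q = 75.5 + 0.67q → q* = 55.0467, p* = 112.3813.
Marginal revenue: MR = 134.4 − 0.8q. Set MR = MC: 134.4 − 0.8q = 75.5 + 0.67q → q_m = 40.068.
Price p_m = 134.4 − 0.4·40.068 = 118.3728; MC(q_m) = 75.5 + 0.67·40.068 = 102.3456.
Competitive q* = 55.0467, so Δq = 14.9787; wedge = 118.3728 − 102.3456 = 16.0272.
Welfare loss = ½ × 14.9787 × 16.0272 = 120.03.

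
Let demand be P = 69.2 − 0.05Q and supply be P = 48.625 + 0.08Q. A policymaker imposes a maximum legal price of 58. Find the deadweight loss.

Competitive equilibrium: 69.2 − 0.05Q = 48.625 + 0.08Q → Q* = 158.2692, P* = 61.2865.
At the ceiling P = 58, quantity supplied = (58 − 48.625)/0.08 = 117.1875.
Willingness to pay at Q' = 117.1875: 69.2 − 0.05·117.1875 = 63.3406.
ΔQ = 158.2692 − 117.1875 = 41.0817; wedge = 63.3406 − 58 = 5.3406.
DWL = ½ × 41.0817 × 5.3406 = 109.70.

109.70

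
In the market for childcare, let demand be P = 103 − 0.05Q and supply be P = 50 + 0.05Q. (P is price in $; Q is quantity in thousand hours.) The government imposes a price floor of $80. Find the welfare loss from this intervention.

Competitive equilibrium: 103 − 0.05Q = 50 + 0.05Q → Q* = 530, P* = 76.5.
At the floor P = 80, quantity demanded = (103 − 80)/0.05 = 460.
Sellers' marginal cost at Q' = 460: 50 + 0.05·460 = 73.
ΔQ = 530 − 460 = 70; wedge = 80 − 73 = 7.
Deadweight loss = ½ × 70 × 7 = $245 thousand.

$245 thousand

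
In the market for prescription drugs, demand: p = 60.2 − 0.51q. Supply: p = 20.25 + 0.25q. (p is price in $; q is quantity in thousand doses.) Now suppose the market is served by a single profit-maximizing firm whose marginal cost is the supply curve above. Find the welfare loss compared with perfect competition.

$169.33 thousand

Competitive equilibrium: 60.2 − 0.51q = 20.25 + 0.25q → q* = 52.5658, p* = 33.3914.
Marginal revenue: MR = 60.2 − 1.02q. Set MR = MC: 60.2 − 1.02q = 20.25 + 0.25q → q_m = 31.4567.
Price p_m = 60.2 − 0.51·31.4567 = 44.1571; MC(q_m) = 20.25 + 0.25·31.4567 = 28.1142.
Competitive q* = 52.5658, so Δq = 21.1091; wedge = 44.1571 − 28.1142 = 16.0429.
Welfare loss = ½ × 21.1091 × 16.0429 = $169.33 thousand.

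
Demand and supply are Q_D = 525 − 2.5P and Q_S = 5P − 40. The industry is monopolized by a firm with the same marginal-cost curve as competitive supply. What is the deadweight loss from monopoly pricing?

5440.53

In inverse form: demand P = 210 − 0.4Q, supply P = 8 + 0.2Q.
Competitive equilibrium: 210 − 0.4Q = 8 + 0.2Q → Q* = 336.6667, P* = 75.3333.
Marginal revenue: MR = 210 − 0.8Q. Set MR = MC: 210 − 0.8Q = 8 + 0.2Q → Q_m = 202.
Price P_m = 210 − 0.4·202 = 129.2; MC(Q_m) = 8 + 0.2·202 = 48.4.
Competitive Q* = 336.6667, so ΔQ = 134.6667; wedge = 129.2 − 48.4 = 80.8.
Welfare loss = ½ × 134.6667 × 80.8 = 5440.53.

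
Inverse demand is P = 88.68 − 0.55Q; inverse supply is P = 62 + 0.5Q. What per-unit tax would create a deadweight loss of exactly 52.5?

Competitive equilibrium: 88.68 − 0.55Q = 62 + 0.5Q → Q* = 25.4095, P* = 74.7048.
A tax t gives ΔQ = t/1.05 and wedge t, so DWL = t²/2.1.
t²/2.1 = 52.5 → t² = 110.25 → t = 10.5.

10.5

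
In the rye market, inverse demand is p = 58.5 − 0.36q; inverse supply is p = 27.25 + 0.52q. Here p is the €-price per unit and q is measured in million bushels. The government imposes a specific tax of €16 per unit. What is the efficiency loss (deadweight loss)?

Competitive equilibrium: 58.5 − 0.36q = 27.25 + 0.52q → q* = 35.51136, p* = 45.71591.
With the tax, the buyer price exceeds the seller price by 16: (58.5 − 0.36q) − (27.25 + 0.52q) = 16 → q' = 17.32955.
Δq = 35.51136 − 17.32955 = 18.18181; the wedge equals the tax, 16.
DWL = ½ × 18.18181 × 16 = €145.45 million.

€145.45 million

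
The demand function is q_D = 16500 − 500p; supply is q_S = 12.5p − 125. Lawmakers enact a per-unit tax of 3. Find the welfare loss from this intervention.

54.88

In inverse form: demand p = 33 − 0.002q, supply p = 10 + 0.08q.
Competitive equilibrium: 33 − 0.002q = 10 + 0.08q → q* = 280.4878, p* = 32.439.
With the tax, the buyer price exceeds the seller price by 3: (33 − 0.002q) − (10 + 0.08q) = 3 → q' = 243.9024.
Δq = 280.4878 − 243.9024 = 36.5854; the wedge equals the tax, 3.
Deadweight loss = ½ × 36.5854 × 3 = 54.88.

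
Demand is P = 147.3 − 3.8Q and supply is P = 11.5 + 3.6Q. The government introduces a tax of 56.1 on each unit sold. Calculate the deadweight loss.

Competitive equilibrium: 147.3 − 3.8Q = 11.5 + 3.6Q → Q* = 18.3514, P* = 77.5649.
With the tax, the buyer price exceeds the seller price by 56.1: (147.3 − 3.8Q) − (11.5 + 3.6Q) = 56.1 → Q' = 10.7703.
ΔQ = 18.3514 − 10.7703 = 7.5811; the wedge equals the tax, 56.1.
Deadweight loss = ½ × 7.5811 × 56.1 = 212.65.

212.65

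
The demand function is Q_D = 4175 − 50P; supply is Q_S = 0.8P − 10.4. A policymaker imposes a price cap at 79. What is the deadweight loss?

4.67

In inverse form: demand P = 83.5 − 0.02Q, supply P = 13 + 1.25Q.
Competitive equilibrium: 83.5 − 0.02Q = 13 + 1.25Q → Q* = 55.5118, P* = 82.3898.
At the ceiling P = 79, quantity supplied = (79 − 13)/1.25 = 52.8.
Willingness to pay at Q' = 52.8: 83.5 − 0.02·52.8 = 82.444.
ΔQ = 55.5118 − 52.8 = 2.7118; wedge = 82.444 − 79 = 3.444.
Welfare loss = ½ × 2.7118 × 3.444 = 4.67.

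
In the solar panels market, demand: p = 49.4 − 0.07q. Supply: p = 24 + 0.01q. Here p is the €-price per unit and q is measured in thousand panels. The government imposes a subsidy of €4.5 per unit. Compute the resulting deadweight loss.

€126.56 thousand

Competitive equilibrium: 49.4 − 0.07q = 24 + 0.01q → q* = 317.5, p* = 27.175.
The subsidy lowers effective supply by 4.5: p = 19.5 + 0.01q.
New quantity: 49.4 − 0.07q = 19.5 + 0.01q → q' = 373.75.
Overproduction Δq = 373.75 − 317.5 = 56.25; wedge = subsidy = 4.5.
The triangle = ½ × 56.25 × 4.5 = €126.56 thousand.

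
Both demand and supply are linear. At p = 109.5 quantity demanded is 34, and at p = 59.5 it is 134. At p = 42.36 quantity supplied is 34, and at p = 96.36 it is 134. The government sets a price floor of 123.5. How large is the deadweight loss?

4454.80

Demand slope = (59.5 − 109.5)/(134 − 34) = −0.5, so p = 126.5 − 0.5q.
Supply slope = (96.36 − 42.36)/(134 − 34) = 0.54, so p = 24 + 0.54q.
Competitive equilibrium: 126.5 − 0.5q = 24 + 0.54q → q* = 98.5577, p* = 77.2212.
At the floor p = 123.5, quantity demanded = (126.5 − 123.5)/0.5 = 6.
Sellers' marginal cost at q' = 6: 24 + 0.54·6 = 27.24.
Δq = 98.5577 − 6 = 92.5577; wedge = 123.5 − 27.24 = 96.26.
Welfare loss = ½ × 92.5577 × 96.26 = 4454.80.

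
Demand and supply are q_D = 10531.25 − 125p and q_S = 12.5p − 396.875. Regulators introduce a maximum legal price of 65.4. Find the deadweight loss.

In inverse form: demand p = 84.25 − 0.008q, supply p = 31.75 + 0.08q.
Competitive equilibrium: 84.25 − 0.008q = 31.75 + 0.08q → q* = 596.5909, p* = 79.4773.
At the ceiling p = 65.4, quantity supplied = (65.4 − 31.75)/0.08 = 420.625.
Willingness to pay at q' = 420.625: 84.25 − 0.008·420.625 = 80.885.
Δq = 596.5909 − 420.625 = 175.9659; wedge = 80.885 − 65.4 = 15.485.
Deadweight loss = ½ × 175.9659 × 15.485 = 1362.42.

1362.42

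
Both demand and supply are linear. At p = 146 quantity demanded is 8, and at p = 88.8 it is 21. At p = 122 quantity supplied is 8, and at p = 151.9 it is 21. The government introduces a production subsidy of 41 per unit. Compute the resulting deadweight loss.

Demand slope = (88.8 − 146)/(21 − 8) = −4.4, so p = 181.2 − 4.4q.
Supply slope = (151.9 − 122)/(21 − 8) = 2.3, so p = 103.6 + 2.3q.
Competitive equilibrium: 181.2 − 4.4q = 103.6 + 2.3q → q* = 11.5821, p* = 130.2388.
The subsidy lowers effective supply by 41: p = 62.6 + 2.3q.
New quantity: 181.2 − 4.4q = 62.6 + 2.3q → q' = 17.7015.
Overproduction Δq = 17.7015 − 11.5821 = 6.1194; wedge = subsidy = 41.
Deadweight loss = ½ × 6.1194 × 41 = 125.45.

125.45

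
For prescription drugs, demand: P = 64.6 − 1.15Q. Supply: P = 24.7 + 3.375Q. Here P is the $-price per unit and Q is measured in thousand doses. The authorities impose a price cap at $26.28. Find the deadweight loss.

$157.73 thousand

Competitive equilibrium: 64.6 − 1.15Q = 24.7 + 3.375Q → Q* = 8.8177, P* = 54.4597.
At the ceiling P = 26.28, quantity supplied = (26.28 − 24.7)/3.375 = 0.4681.
Willingness to pay at Q' = 0.4681: 64.6 − 1.15·0.4681 = 64.0617.
ΔQ = 8.8177 − 0.4681 = 8.3496; wedge = 64.0617 − 26.28 = 37.7817.
Welfare loss = ½ × 8.3496 × 37.7817 = $157.73 thousand.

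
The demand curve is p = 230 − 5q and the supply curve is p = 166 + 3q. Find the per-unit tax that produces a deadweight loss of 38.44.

Competitive equilibrium: 230 − 5q = 166 + 3q → q* = 8, p* = 190.
A tax t gives Δq = t/8 and wedge t, so DWL = t²/16.
t²/16 = 38.44 → t² = 615.04 → t = 24.8.

24.8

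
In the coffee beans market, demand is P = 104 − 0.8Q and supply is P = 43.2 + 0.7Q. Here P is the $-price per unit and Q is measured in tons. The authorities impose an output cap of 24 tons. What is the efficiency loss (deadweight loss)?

$205.01

Competitive equilibrium: 104 − 0.8Q = 43.2 + 0.7Q → Q* = 40.5333, P* = 71.5733.
At Q = 24: demand price = 104 − 0.8·24 = 84.8; supply price = 43.2 + 0.7·24 = 60.
ΔQ = 40.5333 − 24 = 16.5333; wedge = 84.8 − 60 = 24.8.
The triangle = ½ × 16.5333 × 24.8 = $205.01.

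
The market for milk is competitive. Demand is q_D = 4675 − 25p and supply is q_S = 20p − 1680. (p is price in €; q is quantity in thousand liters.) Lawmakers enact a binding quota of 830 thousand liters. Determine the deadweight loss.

In inverse form: demand p = 187 − 0.04q, supply p = 84 + 0.05q.
Competitive equilibrium: 187 − 0.04q = 84 + 0.05q → q* = 1144.4444, p* = 141.2222.
At q = 830: demand price = 187 − 0.04·830 = 153.8; supply price = 84 + 0.05·830 = 125.5.
Δq = 1144.4444 − 830 = 314.4444; wedge = 153.8 − 125.5 = 28.3.
Welfare loss = ½ × 314.4444 × 28.3 = €4449.39 thousand.

€4449.39 thousand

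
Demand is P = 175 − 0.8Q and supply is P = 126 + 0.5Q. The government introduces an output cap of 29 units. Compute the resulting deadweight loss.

Competitive equilibrium: 175 − 0.8Q = 126 + 0.5Q → Q* = 37.6923, P* = 144.8462.
At Q = 29: demand price = 175 − 0.8·29 = 151.8; supply price = 126 + 0.5·29 = 140.5.
ΔQ = 37.6923 − 29 = 8.6923; wedge = 151.8 − 140.5 = 11.3.
Welfare loss = ½ × 8.6923 × 11.3 = 49.11.

49.11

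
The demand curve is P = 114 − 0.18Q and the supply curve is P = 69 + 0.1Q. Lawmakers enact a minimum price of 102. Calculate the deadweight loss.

1238.29

Competitive equilibrium: 114 − 0.18Q = 69 + 0.1Q → Q* = 160.7143, P* = 85.0714.
At the floor P = 102, quantity demanded = (114 − 102)/0.18 = 66.6667.
Sellers' marginal cost at Q' = 66.6667: 69 + 0.1·66.6667 = 75.6667.
ΔQ = 160.7143 − 66.6667 = 94.0476; wedge = 102 − 75.6667 = 26.3333.
The triangle = ½ × 94.0476 × 26.3333 = 1238.29.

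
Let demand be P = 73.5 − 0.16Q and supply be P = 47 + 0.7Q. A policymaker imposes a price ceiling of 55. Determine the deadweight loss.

161.59

Competitive equilibrium: 73.5 − 0.16Q = 47 + 0.7Q → Q* = 30.814, P* = 68.5698.
At the ceiling P = 55, quantity supplied = (55 − 47)/0.7 = 11.4286.
Willingness to pay at Q' = 11.4286: 73.5 − 0.16·11.4286 = 71.6714.
ΔQ = 30.814 − 11.4286 = 19.3854; wedge = 71.6714 − 55 = 16.6714.
The triangle = ½ × 19.3854 × 16.6714 = 161.59.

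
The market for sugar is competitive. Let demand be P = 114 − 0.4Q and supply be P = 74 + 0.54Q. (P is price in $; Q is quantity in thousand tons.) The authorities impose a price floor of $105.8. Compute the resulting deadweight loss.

Competitive equilibrium: 114 − 0.4Q = 74 + 0.54Q → Q* = 42.5532, P* = 96.9787.
At the floor P = 105.8, quantity demanded = (114 − 105.8)/0.4 = 20.5.
Sellers' marginal cost at Q' = 20.5: 74 + 0.54·20.5 = 85.07.
ΔQ = 42.5532 − 20.5 = 22.0532; wedge = 105.8 − 85.07 = 20.73.
Deadweight loss = ½ × 22.0532 × 20.73 = $228.58 thousand.

$228.58 thousand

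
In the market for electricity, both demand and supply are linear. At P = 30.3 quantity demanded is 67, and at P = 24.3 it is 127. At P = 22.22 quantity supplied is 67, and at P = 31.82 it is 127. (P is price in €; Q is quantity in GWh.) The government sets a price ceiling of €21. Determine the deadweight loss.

€194.72

Demand slope = (24.3 − 30.3)/(127 − 67) = −0.1, so P = 37 − 0.1Q.
Supply slope = (31.82 − 22.22)/(127 − 67) = 0.16, so P = 11.5 + 0.16Q.
Competitive equilibrium: 37 − 0.1Q = 11.5 + 0.16Q → Q* = 98.0769, P* = 27.1923.
At the ceiling P = 21, quantity supplied = (21 − 11.5)/0.16 = 59.375.
Willingness to pay at Q' = 59.375: 37 − 0.1·59.375 = 31.0625.
ΔQ = 98.0769 − 59.375 = 38.7019; wedge = 31.0625 − 21 = 10.0625.
Welfare loss = ½ × 38.7019 × 10.0625 = €194.72.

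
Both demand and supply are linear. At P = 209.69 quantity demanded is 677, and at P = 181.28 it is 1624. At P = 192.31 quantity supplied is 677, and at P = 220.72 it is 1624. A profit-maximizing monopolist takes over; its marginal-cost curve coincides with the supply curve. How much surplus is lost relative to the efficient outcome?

3114.81

Demand slope = (181.28 − 209.69)/(1624 − 677) = −0.03, so P = 230 − 0.03Q.
Supply slope = (220.72 − 192.31)/(1624 − 677) = 0.03, so P = 172 + 0.03Q.
Competitive equilibrium: 230 − 0.03Q = 172 + 0.03Q → Q* = 966.666667, P* = 201.
Marginal revenue: MR = 230 − 0.06Q. Set MR = MC: 230 − 0.06Q = 172 + 0.03Q → Q_m = 644.444444.
Price P_m = 230 − 0.03·644.444444 = 210.666667; MC(Q_m) = 172 + 0.03·644.444444 = 191.333333.
Competitive Q* = 966.666667, so ΔQ = 322.222223; wedge = 210.666667 − 191.333333 = 19.333334.
DWL = ½ × 322.222223 × 19.333334 = 3114.81.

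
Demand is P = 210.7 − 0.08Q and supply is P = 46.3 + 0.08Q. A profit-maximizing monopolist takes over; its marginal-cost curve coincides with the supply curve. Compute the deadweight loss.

Competitive equilibrium: 210.7 − 0.08Q = 46.3 + 0.08Q → Q* = 1027.5, P* = 128.5.
Marginal revenue: MR = 210.7 − 0.16Q. Set MR = MC: 210.7 − 0.16Q = 46.3 + 0.08Q → Q_m = 685.
Price P_m = 210.7 − 0.08·685 = 155.9; MC(Q_m) = 46.3 + 0.08·685 = 101.1.
Competitive Q* = 1027.5, so ΔQ = 342.5; wedge = 155.9 − 101.1 = 54.8.
Deadweight loss = ½ × 342.5 × 54.8 = 9384.50.

9384.50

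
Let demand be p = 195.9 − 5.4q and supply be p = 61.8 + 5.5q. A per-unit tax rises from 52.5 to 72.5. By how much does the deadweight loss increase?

Competitive equilibrium: 195.9 − 5.4q = 61.8 + 5.5q → q* = 12.3028, p* = 129.4651.
For a per-unit tax t: Δq = t/10.9, so DWL = ½·t·(t/10.9) = t²/21.8.
At t = 52.5: DWL = 126.433. At t = 72.5: DWL = 241.112.
Increase = 241.112 − 126.433 = 114.68.

114.68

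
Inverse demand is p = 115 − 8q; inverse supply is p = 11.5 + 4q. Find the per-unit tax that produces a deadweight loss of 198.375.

69

Competitive equilibrium: 115 − 8q = 11.5 + 4q → q* = 8.625, p* = 46.
A tax t gives Δq = t/12 and wedge t, so DWL = t²/24.
t²/24 = 198.375 → t² = 4761 → t = 69.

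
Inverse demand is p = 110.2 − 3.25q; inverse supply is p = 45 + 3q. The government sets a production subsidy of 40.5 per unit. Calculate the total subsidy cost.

Competitive equilibrium: 110.2 − 3.25q = 45 + 3q → q* = 10.432, p* = 76.296.
The subsidy lowers effective supply by 40.5: p = 4.5 + 3q.
New quantity: 110.2 − 3.25q = 4.5 + 3q → q' = 16.912.
Total subsidy cost = 40.5 × 16.912 = 684.936.

684.936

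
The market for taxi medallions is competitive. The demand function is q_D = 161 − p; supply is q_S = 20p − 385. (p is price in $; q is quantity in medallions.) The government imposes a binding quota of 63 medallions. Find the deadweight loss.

$2721.60

In inverse form: demand p = 161 − q, supply p = 19.25 + 0.05q.
Competitive equilibrium: 161 − q = 19.25 + 0.05q → q* = 135, p* = 26.
At q = 63: demand price = 161 − 1·63 = 98; supply price = 19.25 + 0.05·63 = 22.4.
Δq = 135 − 63 = 72; wedge = 98 − 22.4 = 75.6.
Welfare loss = ½ × 72 × 75.6 = $2721.60.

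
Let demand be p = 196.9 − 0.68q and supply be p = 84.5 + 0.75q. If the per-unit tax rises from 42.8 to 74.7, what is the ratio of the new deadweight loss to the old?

Competitive equilibrium: 196.9 − 0.68q = 84.5 + 0.75q → q* = 78.6014, p* = 143.451.
For a per-unit tax t: Δq = t/1.43, so DWL = ½·t·(t/1.43) = t²/2.86.
At t = 42.8: DWL = 640.503. At t = 74.7: DWL = 1951.080.
Ratio = (74.7/42.8)² = 3.046.

3.046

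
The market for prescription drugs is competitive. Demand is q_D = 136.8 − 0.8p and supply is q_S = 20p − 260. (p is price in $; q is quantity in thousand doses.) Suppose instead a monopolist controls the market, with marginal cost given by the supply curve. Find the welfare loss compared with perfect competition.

In inverse form: demand p = 171 − 1.25q, supply p = 13 + 0.05q.
Competitive equilibrium: 171 − 1.25q = 13 + 0.05q → q* = 121.538462, p* = 19.076923.
Marginal revenue: MR = 171 − 2.5q. Set MR = MC: 171 − 2.5q = 13 + 0.05q → q_m = 61.960784.
Price p_m = 171 − 1.25·61.960784 = 93.54902; MC(q_m) = 13 + 0.05·61.960784 = 16.098039.
Competitive q* = 121.538462, so Δq = 59.577678; wedge = 93.54902 − 16.098039 = 77.450981.
The triangle = ½ × 59.577678 × 77.450981 = $2307.17 thousand.

$2307.17 thousand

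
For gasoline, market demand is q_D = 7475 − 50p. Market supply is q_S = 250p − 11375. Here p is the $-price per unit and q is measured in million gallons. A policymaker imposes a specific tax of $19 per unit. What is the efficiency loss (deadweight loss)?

$7520.83 million

In inverse form: demand p = 149.5 − 0.02q, supply p = 45.5 + 0.004q.
Competitive equilibrium: 149.5 − 0.02q = 45.5 + 0.004q → q* = 4333.3333, p* = 62.8333.
With the tax, the buyer price exceeds the seller price by 19: (149.5 − 0.02q) − (45.5 + 0.004q) = 19 → q' = 3541.6667.
Δq = 4333.3333 − 3541.6667 = 791.6666; the wedge equals the tax, 19.
The triangle = ½ × 791.6666 × 19 = $7520.83 million.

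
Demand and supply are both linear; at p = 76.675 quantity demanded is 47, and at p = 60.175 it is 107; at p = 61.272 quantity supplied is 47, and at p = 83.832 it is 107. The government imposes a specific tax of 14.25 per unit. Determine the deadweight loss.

Demand slope = (60.175 − 76.675)/(107 − 47) = −0.275, so p = 89.6 − 0.275q.
Supply slope = (83.832 − 61.272)/(107 − 47) = 0.376, so p = 43.6 + 0.376q.
Competitive equilibrium: 89.6 − 0.275q = 43.6 + 0.376q → q* = 70.6605, p* = 70.1684.
With the tax, the buyer price exceeds the seller price by 14.25: (89.6 − 0.275q) − (43.6 + 0.376q) = 14.25 → q' = 48.7711.
Δq = 70.6605 − 48.7711 = 21.8894; the wedge equals the tax, 14.25.
The triangle = ½ × 21.8894 × 14.25 = 155.96.

155.96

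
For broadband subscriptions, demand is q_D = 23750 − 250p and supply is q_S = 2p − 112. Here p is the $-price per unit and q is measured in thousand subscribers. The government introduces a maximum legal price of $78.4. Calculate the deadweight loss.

$267.50 thousand

In inverse form: demand p = 95 − 0.004q, supply p = 56 + 0.5q.
Competitive equilibrium: 95 − 0.004q = 56 + 0.5q → q* = 77.381, p* = 94.6905.
At the ceiling p = 78.4, quantity supplied = (78.4 − 56)/0.5 = 44.8.
Willingness to pay at q' = 44.8: 95 − 0.004·44.8 = 94.8208.
Δq = 77.381 − 44.8 = 32.581; wedge = 94.8208 − 78.4 = 16.4208.
The triangle = ½ × 32.581 × 16.4208 = $267.50 thousand.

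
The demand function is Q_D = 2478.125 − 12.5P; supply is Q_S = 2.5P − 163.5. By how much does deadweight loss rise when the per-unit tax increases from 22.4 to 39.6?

1110.83

In inverse form: demand P = 198.25 − 0.08Q, supply P = 65.4 + 0.4Q.
Competitive equilibrium: 198.25 − 0.08Q = 65.4 + 0.4Q → Q* = 276.7708, P* = 176.1083.
For a per-unit tax t: ΔQ = t/0.48, so DWL = ½·t·(t/0.48) = t²/0.96.
At t = 22.4: DWL = 522.667. At t = 39.6: DWL = 1633.5.
Increase = 1633.5 − 522.667 = 1110.83.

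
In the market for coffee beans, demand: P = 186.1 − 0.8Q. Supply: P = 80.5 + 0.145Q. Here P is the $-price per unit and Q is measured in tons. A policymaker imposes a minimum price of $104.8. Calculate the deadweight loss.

Competitive equilibrium: 186.1 − 0.8Q = 80.5 + 0.145Q → Q* = 111.746, P* = 96.7032.
At the floor P = 104.8, quantity demanded = (186.1 − 104.8)/0.8 = 101.625.
Sellers' marginal cost at Q' = 101.625: 80.5 + 0.145·101.625 = 95.2356.
ΔQ = 111.746 − 101.625 = 10.121; wedge = 104.8 − 95.2356 = 9.5644.
Deadweight loss = ½ × 10.121 × 9.5644 = $48.40.

$48.40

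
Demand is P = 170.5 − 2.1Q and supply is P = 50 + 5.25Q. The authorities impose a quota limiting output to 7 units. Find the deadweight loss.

324.35

Competitive equilibrium: 170.5 − 2.1Q = 50 + 5.25Q → Q* = 16.3946, P* = 136.0714.
At Q = 7: demand price = 170.5 − 2.1·7 = 155.8; supply price = 50 + 5.25·7 = 86.75.
ΔQ = 16.3946 − 7 = 9.3946; wedge = 155.8 − 86.75 = 69.05.
Welfare loss = ½ × 9.3946 × 69.05 = 324.35.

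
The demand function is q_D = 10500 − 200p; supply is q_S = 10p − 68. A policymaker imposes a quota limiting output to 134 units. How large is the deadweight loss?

In inverse form: demand p = 52.5 − 0.005q, supply p = 6.8 + 0.1q.
Competitive equilibrium: 52.5 − 0.005q = 6.8 + 0.1q → q* = 435.2381, p* = 50.3238.
At q = 134: demand price = 52.5 − 0.005·134 = 51.83; supply price = 6.8 + 0.1·134 = 20.2.
Δq = 435.2381 − 134 = 301.2381; wedge = 51.83 − 20.2 = 31.63.
The triangle = ½ × 301.2381 × 31.63 = 4764.08.

4764.08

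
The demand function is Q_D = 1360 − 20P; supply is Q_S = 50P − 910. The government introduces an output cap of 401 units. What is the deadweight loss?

In inverse form: demand P = 68 − 0.05Q, supply P = 18.2 + 0.02Q.
Competitive equilibrium: 68 − 0.05Q = 18.2 + 0.02Q → Q* = 711.4286, P* = 32.4286.
At Q = 401: demand price = 68 − 0.05·401 = 47.95; supply price = 18.2 + 0.02·401 = 26.22.
ΔQ = 711.4286 − 401 = 310.4286; wedge = 47.95 − 26.22 = 21.73.
The triangle = ½ × 310.4286 × 21.73 = 3372.81.

3372.81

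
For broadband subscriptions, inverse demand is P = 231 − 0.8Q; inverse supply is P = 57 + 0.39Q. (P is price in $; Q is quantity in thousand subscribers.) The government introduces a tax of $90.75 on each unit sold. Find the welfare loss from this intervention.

$3460.32 thousand

Competitive equilibrium: 231 − 0.8Q = 57 + 0.39Q → Q* = 146.2185, P* = 114.0252.
With the tax, the buyer price exceeds the seller price by 90.75: (231 − 0.8Q) − (57 + 0.39Q) = 90.75 → Q' = 69.958.
ΔQ = 146.2185 − 69.958 = 76.2605; the wedge equals the tax, 90.75.
Deadweight loss = ½ × 76.2605 × 90.75 = $3460.32 thousand.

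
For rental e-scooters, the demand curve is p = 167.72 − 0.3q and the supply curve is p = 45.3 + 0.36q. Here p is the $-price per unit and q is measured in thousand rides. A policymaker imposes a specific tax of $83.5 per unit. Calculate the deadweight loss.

$5282.01 thousand

Competitive equilibrium: 167.72 − 0.3q = 45.3 + 0.36q → q* = 185.4848, p* = 112.0745.
With the tax, the buyer price exceeds the seller price by 83.5: (167.72 − 0.3q) − (45.3 + 0.36q) = 83.5 → q' = 58.9697.
Δq = 185.4848 − 58.9697 = 126.5151; the wedge equals the tax, 83.5.
DWL = ½ × 126.5151 × 83.5 = $5282.01 thousand.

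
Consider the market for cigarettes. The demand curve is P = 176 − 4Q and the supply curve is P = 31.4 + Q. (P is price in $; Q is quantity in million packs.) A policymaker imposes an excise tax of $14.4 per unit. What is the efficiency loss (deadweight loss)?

Competitive equilibrium: 176 − 4Q = 31.4 + Q → Q* = 28.92, P* = 60.32.
With the tax, the buyer price exceeds the seller price by 14.4: (176 − 4Q) − (31.4 + Q) = 14.4 → Q' = 26.04.
ΔQ = 28.92 − 26.04 = 2.88; the wedge equals the tax, 14.4.
The triangle = ½ × 2.88 × 14.4 = $20.736 million.

$20.736 million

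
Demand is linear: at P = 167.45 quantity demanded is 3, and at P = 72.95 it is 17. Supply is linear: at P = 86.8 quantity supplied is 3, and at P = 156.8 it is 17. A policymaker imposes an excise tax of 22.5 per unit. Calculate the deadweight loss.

21.54

Demand slope = (72.95 − 167.45)/(17 − 3) = −6.75, so P = 187.7 − 6.75Q.
Supply slope = (156.8 − 86.8)/(17 − 3) = 5, so P = 71.8 + 5Q.
Competitive equilibrium: 187.7 − 6.75Q = 71.8 + 5Q → Q* = 9.8638, P* = 121.1191.
With the tax, the buyer price exceeds the seller price by 22.5: (187.7 − 6.75Q) − (71.8 + 5Q) = 22.5 → Q' = 7.9489.
ΔQ = 9.8638 − 7.9489 = 1.9149; the wedge equals the tax, 22.5.
Welfare loss = ½ × 1.9149 × 22.5 = 21.54.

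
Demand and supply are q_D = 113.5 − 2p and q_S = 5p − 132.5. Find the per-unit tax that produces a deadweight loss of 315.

21

In inverse form: demand p = 56.75 − 0.5q, supply p = 26.5 + 0.2q.
Competitive equilibrium: 56.75 − 0.5q = 26.5 + 0.2q → q* = 43.2143, p* = 35.1429.
A tax t gives Δq = t/0.7 and wedge t, so DWL = t²/1.4.
t²/1.4 = 315 → t² = 441 → t = 21.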